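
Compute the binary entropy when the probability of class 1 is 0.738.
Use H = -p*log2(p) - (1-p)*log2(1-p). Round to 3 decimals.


H = -0.738*log2(0.738) - 0.262*log2(0.262) = 0.830.

0.830


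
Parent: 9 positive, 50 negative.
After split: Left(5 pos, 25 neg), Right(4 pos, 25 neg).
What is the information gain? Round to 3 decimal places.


H(parent) = 0.6162. H(left) = 0.6500, H(right) = 0.5788. Weighted = (30/59)*0.6500 + (29/59)*0.5788 = 0.6150. IG = 0.6162 - 0.6150 = 0.0012, which rounds to 0.001.

0.001


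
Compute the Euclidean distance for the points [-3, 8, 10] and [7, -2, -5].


d = sqrt(sum of squared differences). (-3-7)^2=100, (8--2)^2=100, (10--5)^2=225. Sum = 425.

sqrt(425)


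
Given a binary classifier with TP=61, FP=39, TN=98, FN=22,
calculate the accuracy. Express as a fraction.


Accuracy = (TP + TN) / (TP + TN + FP + FN) = (61 + 98) / 220 = 159/220.

159/220


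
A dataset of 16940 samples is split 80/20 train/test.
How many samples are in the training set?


Test set = 16940 * 20% = 3388. Training set = 16940 - 3388 = 13552.

13552


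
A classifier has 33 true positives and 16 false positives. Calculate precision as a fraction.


Precision = TP / (TP + FP) = 33 / 49 = 33/49.

33/49


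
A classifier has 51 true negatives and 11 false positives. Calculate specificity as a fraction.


Specificity = TN / (TN + FP) = 51 / 62 = 51/62.

51/62


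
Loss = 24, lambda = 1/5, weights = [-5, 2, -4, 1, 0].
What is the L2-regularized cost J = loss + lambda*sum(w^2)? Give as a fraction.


L2 sq norm = sum(w^2) = 46. J = 24 + 1/5 * 46 = 166/5.

166/5


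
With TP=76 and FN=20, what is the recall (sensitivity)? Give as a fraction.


Recall = TP / (TP + FN) = 76 / 96 = 19/24.

19/24


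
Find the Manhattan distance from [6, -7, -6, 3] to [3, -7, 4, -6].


d = sum of absolute differences: |6-3|=3 + |-7--7|=0 + |-6-4|=10 + |3--6|=9 = 22.

22


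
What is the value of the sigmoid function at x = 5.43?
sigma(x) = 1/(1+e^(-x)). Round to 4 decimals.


sigma(5.43) = 1/(1+e^(-5.43)) = 1/(1+0.004383) = 1/1.004383 = 0.9956.

0.9956


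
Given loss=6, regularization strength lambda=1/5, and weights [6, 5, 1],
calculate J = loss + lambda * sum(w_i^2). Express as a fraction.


L2 sq norm = sum(w^2) = 62. J = 6 + 1/5 * 62 = 92/5.

92/5


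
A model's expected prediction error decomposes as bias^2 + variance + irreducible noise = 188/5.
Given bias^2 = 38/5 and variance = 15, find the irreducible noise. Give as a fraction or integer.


Total error = bias^2 + variance + irreducible noise. So irreducible noise = 188/5 - 38/5 - 15 = 15.

15


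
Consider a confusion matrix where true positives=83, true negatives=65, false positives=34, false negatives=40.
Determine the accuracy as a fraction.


Accuracy = (TP + TN) / (TP + TN + FP + FN) = (83 + 65) / 222 = 2/3.

2/3


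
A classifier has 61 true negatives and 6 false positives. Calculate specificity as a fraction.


Specificity = TN / (TN + FP) = 61 / 67 = 61/67.

61/67


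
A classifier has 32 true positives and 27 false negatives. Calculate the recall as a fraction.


Recall = TP / (TP + FN) = 32 / 59 = 32/59.

32/59


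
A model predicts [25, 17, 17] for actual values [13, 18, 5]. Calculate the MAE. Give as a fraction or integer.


MAE = (1/3) * (|13-25|=12 + |18-17|=1 + |5-17|=12). Sum = 25. MAE = 25/3.

25/3


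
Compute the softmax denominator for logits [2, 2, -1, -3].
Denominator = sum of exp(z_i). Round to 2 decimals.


Denom = e^2=7.3891 + e^2=7.3891 + e^-1=0.3679 + e^-3=0.0498. Sum = 15.1959, which rounds to 15.20.

15.20


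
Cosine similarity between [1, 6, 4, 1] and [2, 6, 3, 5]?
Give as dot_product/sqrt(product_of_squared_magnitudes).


dot = 55. |a|^2 = 54, |b|^2 = 74. cos = 55/sqrt(3996).

55/sqrt(3996)


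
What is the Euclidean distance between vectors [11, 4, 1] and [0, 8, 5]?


d = sqrt(sum of squared differences). (11-0)^2=121, (4-8)^2=16, (1-5)^2=16. Sum = 153.

sqrt(153)


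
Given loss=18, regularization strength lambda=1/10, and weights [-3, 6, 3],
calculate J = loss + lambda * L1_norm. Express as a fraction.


L1 norm = sum(|w|) = 12. J = 18 + 1/10 * 12 = 96/5.

96/5


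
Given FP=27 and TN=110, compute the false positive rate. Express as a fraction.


FPR = FP / (FP + TN) = 27 / 137 = 27/137.

27/137


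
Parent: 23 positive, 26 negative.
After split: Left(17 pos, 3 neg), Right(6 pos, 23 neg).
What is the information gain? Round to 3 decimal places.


H(parent) = 0.9973. H(left) = 0.6098, H(right) = 0.7355. Weighted = (20/49)*0.6098 + (29/49)*0.7355 = 0.6842. IG = 0.9973 - 0.6842 = 0.3131, which rounds to 0.313.

0.313


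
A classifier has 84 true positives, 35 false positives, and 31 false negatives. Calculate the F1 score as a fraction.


Precision = 84/119 = 12/17. Recall = 84/115 = 84/115. F1 = 2*P*R/(P+R) = 28/39.

28/39


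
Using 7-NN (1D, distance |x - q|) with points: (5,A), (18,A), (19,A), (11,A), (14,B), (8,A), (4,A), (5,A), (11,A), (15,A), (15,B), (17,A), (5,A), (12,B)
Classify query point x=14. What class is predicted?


Distances: |5-14|=9, |18-14|=4, |19-14|=5, |11-14|=3, |14-14|=0, |8-14|=6, |4-14|=10, |5-14|=9, |11-14|=3, |15-14|=1, |15-14|=1, |17-14|=3, |5-14|=9, |12-14|=2. 7 nearest: (14,B), (15,A), (15,B), (12,B), (11,A), (11,A), (17,A). Counts: {'B': 3, 'A': 4}. Majority class: A.

A


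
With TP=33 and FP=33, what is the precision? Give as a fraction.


Precision = TP / (TP + FP) = 33 / 66 = 1/2.

1/2


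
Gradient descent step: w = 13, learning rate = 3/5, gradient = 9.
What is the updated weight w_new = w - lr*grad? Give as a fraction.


w_new = 13 - 3/5 * 9 = 13 - 27/5 = 38/5.

38/5


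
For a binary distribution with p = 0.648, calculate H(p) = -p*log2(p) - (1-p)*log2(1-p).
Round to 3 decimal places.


H = -0.648*log2(0.648) - 0.352*log2(0.352) = 0.936.

0.936


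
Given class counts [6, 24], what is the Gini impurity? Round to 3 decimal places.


Total = 30. Proportions: 6/30, 24/30. sum(p_i^2) = 0.6800. Gini = 1 - 0.6800 = 0.3200, which rounds to 0.320.

0.320


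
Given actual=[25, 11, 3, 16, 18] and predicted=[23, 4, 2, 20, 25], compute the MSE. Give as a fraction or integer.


MSE = (1/5) * ((25-23)^2=4 + (11-4)^2=49 + (3-2)^2=1 + (16-20)^2=16 + (18-25)^2=49). Sum = 119. MSE = 119/5.

119/5


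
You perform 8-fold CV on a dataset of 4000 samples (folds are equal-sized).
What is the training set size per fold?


Each validation fold has 4000/8 = 500 samples. Training set = 4000 - 500 = 3500.

3500


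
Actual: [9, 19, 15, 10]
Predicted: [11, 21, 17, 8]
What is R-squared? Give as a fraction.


Mean(y) = 53/4. SS_res = 16. SS_tot = 259/4. R^2 = 1 - 16/(259/4) = 195/259.

195/259


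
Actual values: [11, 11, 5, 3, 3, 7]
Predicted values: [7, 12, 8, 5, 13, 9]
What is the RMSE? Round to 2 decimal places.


MSE = 22.3333. RMSE = sqrt(22.3333) = 4.73.

4.73


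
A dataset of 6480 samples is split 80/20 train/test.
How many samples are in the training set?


Test set = 6480 * 20% = 1296. Training set = 6480 - 1296 = 5184.

5184


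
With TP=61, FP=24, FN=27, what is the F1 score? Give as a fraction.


Precision = 61/85 = 61/85. Recall = 61/88 = 61/88. F1 = 2*P*R/(P+R) = 122/173.

122/173


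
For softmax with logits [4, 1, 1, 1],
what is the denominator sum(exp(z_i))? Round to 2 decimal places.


Denom = e^4=54.5982 + e^1=2.7183 + e^1=2.7183 + e^1=2.7183. Sum = 62.7531, which rounds to 62.75.

62.75


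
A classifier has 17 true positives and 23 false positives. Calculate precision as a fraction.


Precision = TP / (TP + FP) = 17 / 40 = 17/40.

17/40


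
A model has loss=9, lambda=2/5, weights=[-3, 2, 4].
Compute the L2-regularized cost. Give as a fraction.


L2 sq norm = sum(w^2) = 29. J = 9 + 2/5 * 29 = 103/5.

103/5


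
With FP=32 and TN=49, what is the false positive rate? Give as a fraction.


FPR = FP / (FP + TN) = 32 / 81 = 32/81.

32/81


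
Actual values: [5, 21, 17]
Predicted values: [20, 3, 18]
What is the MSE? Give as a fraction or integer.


MSE = (1/3) * ((5-20)^2=225 + (21-3)^2=324 + (17-18)^2=1). Sum = 550. MSE = 550/3.

550/3


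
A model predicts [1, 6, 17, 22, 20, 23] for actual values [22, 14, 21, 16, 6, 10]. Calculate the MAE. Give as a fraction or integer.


MAE = (1/6) * (|22-1|=21 + |14-6|=8 + |21-17|=4 + |16-22|=6 + |6-20|=14 + |10-23|=13). Sum = 66. MAE = 11.

11


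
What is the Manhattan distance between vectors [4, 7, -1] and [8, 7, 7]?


d = sum of absolute differences: |4-8|=4 + |7-7|=0 + |-1-7|=8 = 12.

12


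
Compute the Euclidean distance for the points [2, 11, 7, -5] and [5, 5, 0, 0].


d = sqrt(sum of squared differences). (2-5)^2=9, (11-5)^2=36, (7-0)^2=49, (-5-0)^2=25. Sum = 119.

sqrt(119)


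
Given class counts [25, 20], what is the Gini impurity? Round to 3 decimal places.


Total = 45. Proportions: 25/45, 20/45. sum(p_i^2) = 0.5062. Gini = 1 - 0.5062 = 0.4938, which rounds to 0.494.

0.494


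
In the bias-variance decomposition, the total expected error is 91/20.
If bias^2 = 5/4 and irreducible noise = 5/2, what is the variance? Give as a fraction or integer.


Total error = bias^2 + variance + irreducible noise. So variance = 91/20 - 5/4 - 5/2 = 4/5.

4/5


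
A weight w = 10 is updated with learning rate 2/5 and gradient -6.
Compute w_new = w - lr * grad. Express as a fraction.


w_new = 10 - 2/5 * -6 = 10 - -12/5 = 62/5.

62/5


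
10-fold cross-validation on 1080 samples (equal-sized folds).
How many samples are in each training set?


Each validation fold has 1080/10 = 108 samples. Training set = 1080 - 108 = 972.

972


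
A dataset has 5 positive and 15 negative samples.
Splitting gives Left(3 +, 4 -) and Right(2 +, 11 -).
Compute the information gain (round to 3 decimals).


H(parent) = 0.8113. H(left) = 0.9852, H(right) = 0.6194. Weighted = (7/20)*0.9852 + (13/20)*0.6194 = 0.7474. IG = 0.8113 - 0.7474 = 0.0639, which rounds to 0.064.

0.064


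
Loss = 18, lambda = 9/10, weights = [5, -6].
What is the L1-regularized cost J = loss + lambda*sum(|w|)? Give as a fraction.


L1 norm = sum(|w|) = 11. J = 18 + 9/10 * 11 = 279/10.

279/10


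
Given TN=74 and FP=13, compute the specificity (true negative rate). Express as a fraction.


Specificity = TN / (TN + FP) = 74 / 87 = 74/87.

74/87


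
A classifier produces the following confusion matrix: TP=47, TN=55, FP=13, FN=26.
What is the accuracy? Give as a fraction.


Accuracy = (TP + TN) / (TP + TN + FP + FN) = (47 + 55) / 141 = 34/47.

34/47


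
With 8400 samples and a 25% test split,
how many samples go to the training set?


Test set = 8400 * 25% = 2100. Training set = 8400 - 2100 = 6300.

6300


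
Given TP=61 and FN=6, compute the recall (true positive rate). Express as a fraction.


Recall = TP / (TP + FN) = 61 / 67 = 61/67.

61/67


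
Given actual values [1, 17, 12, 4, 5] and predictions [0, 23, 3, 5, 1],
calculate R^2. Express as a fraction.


Mean(y) = 39/5. SS_res = 135. SS_tot = 854/5. R^2 = 1 - 135/(854/5) = 179/854.

179/854


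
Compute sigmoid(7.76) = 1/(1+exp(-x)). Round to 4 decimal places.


sigma(7.76) = 1/(1+e^(-7.76)) = 1/(1+0.000426) = 1/1.000426 = 0.9996.

0.9996


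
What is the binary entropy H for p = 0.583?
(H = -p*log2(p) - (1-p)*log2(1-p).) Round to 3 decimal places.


H = -0.583*log2(0.583) - 0.417*log2(0.417) = 0.980.

0.980


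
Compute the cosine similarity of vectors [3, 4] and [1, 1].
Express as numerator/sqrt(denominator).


dot = 7. |a|^2 = 25, |b|^2 = 2. cos = 7/sqrt(50).

7/sqrt(50)


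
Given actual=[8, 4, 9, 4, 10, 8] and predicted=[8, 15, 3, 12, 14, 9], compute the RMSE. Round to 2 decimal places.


MSE = 39.6667. RMSE = sqrt(39.6667) = 6.30.

6.30


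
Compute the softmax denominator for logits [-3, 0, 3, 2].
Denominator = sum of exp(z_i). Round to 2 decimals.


Denom = e^-3=0.0498 + e^0=1.0000 + e^3=20.0855 + e^2=7.3891. Sum = 28.5244, which rounds to 28.52.

28.52


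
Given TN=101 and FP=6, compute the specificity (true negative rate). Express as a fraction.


Specificity = TN / (TN + FP) = 101 / 107 = 101/107.

101/107


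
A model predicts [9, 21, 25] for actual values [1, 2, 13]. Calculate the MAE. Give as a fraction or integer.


MAE = (1/3) * (|1-9|=8 + |2-21|=19 + |13-25|=12). Sum = 39. MAE = 13.

13


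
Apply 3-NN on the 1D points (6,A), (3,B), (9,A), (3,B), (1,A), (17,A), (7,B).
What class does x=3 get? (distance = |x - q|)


Distances: |6-3|=3, |3-3|=0, |9-3|=6, |3-3|=0, |1-3|=2, |17-3|=14, |7-3|=4. 3 nearest: (3,B), (3,B), (1,A). Counts: {'B': 2, 'A': 1}. Majority class: B.

B


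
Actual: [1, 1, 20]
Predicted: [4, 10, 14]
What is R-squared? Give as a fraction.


Mean(y) = 22/3. SS_res = 126. SS_tot = 722/3. R^2 = 1 - 126/(722/3) = 172/361.

172/361


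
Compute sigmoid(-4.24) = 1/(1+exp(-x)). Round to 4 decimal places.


sigma(-4.24) = 1/(1+e^(4.24)) = 1/(1+69.407852) = 1/70.407852 = 0.0142.

0.0142


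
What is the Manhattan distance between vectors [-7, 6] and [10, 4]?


d = sum of absolute differences: |-7-10|=17 + |6-4|=2 = 19.

19


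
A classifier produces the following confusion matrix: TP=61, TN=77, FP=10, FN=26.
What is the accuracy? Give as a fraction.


Accuracy = (TP + TN) / (TP + TN + FP + FN) = (61 + 77) / 174 = 23/29.

23/29


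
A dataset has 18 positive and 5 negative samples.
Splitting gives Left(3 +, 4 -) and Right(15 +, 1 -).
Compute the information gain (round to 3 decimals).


H(parent) = 0.7554. H(left) = 0.9852, H(right) = 0.3373. Weighted = (7/23)*0.9852 + (16/23)*0.3373 = 0.5345. IG = 0.7554 - 0.5345 = 0.2209, which rounds to 0.221.

0.221


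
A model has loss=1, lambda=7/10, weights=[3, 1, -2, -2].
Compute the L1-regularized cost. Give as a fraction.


L1 norm = sum(|w|) = 8. J = 1 + 7/10 * 8 = 33/5.

33/5


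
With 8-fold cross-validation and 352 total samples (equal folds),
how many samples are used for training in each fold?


Each validation fold has 352/8 = 44 samples. Training set = 352 - 44 = 308.

308


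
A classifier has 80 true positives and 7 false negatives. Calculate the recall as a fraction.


Recall = TP / (TP + FN) = 80 / 87 = 80/87.

80/87


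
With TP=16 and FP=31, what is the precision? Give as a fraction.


Precision = TP / (TP + FP) = 16 / 47 = 16/47.

16/47


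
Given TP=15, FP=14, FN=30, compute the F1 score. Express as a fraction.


Precision = 15/29 = 15/29. Recall = 15/45 = 1/3. F1 = 2*P*R/(P+R) = 15/37.

15/37


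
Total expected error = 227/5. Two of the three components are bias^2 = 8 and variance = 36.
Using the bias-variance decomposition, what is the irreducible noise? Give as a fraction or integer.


Total error = bias^2 + variance + irreducible noise. So irreducible noise = 227/5 - 8 - 36 = 7/5.

7/5


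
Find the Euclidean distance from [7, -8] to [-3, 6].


d = sqrt(sum of squared differences). (7--3)^2=100, (-8-6)^2=196. Sum = 296.

sqrt(296)


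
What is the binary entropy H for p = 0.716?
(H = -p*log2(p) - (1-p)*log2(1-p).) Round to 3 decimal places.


H = -0.716*log2(0.716) - 0.284*log2(0.284) = 0.861.

0.861


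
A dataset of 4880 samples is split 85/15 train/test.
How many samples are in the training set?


Test set = 4880 * 15% = 732. Training set = 4880 - 732 = 4148.

4148


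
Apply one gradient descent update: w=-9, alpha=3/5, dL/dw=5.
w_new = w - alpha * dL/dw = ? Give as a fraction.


w_new = -9 - 3/5 * 5 = -9 - 3 = -12.

-12


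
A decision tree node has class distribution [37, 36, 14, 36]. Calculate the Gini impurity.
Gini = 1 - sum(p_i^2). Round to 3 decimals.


Total = 123. Proportions: 37/123, 36/123, 14/123, 36/123. sum(p_i^2) = 0.2748. Gini = 1 - 0.2748 = 0.7252, which rounds to 0.725.

0.725


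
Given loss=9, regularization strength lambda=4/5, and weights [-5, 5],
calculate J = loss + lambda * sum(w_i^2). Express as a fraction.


L2 sq norm = sum(w^2) = 50. J = 9 + 4/5 * 50 = 49.

49


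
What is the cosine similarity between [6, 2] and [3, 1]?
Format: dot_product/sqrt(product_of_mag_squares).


dot = 20. |a|^2 = 40, |b|^2 = 10. cos = 20/sqrt(400).

20/sqrt(400)


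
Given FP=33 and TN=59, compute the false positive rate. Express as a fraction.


FPR = FP / (FP + TN) = 33 / 92 = 33/92.

33/92


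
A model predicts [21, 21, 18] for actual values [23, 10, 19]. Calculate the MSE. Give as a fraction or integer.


MSE = (1/3) * ((23-21)^2=4 + (10-21)^2=121 + (19-18)^2=1). Sum = 126. MSE = 42.

42


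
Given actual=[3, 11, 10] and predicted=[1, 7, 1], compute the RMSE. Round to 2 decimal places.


MSE = 33.6667. RMSE = sqrt(33.6667) = 5.80.

5.80


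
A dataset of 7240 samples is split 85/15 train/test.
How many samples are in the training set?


Test set = 7240 * 15% = 1086. Training set = 7240 - 1086 = 6154.

6154


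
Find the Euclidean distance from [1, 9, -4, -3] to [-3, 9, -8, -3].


d = sqrt(sum of squared differences). (1--3)^2=16, (9-9)^2=0, (-4--8)^2=16, (-3--3)^2=0. Sum = 32.

sqrt(32)


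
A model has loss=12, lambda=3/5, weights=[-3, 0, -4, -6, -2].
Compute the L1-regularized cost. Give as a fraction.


L1 norm = sum(|w|) = 15. J = 12 + 3/5 * 15 = 21.

21


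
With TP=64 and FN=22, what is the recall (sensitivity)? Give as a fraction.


Recall = TP / (TP + FN) = 64 / 86 = 32/43.

32/43


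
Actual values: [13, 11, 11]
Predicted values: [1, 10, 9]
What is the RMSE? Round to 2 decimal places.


MSE = 49.6667. RMSE = sqrt(49.6667) = 7.05.

7.05


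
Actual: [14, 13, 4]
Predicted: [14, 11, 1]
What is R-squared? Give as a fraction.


Mean(y) = 31/3. SS_res = 13. SS_tot = 182/3. R^2 = 1 - 13/(182/3) = 11/14.

11/14


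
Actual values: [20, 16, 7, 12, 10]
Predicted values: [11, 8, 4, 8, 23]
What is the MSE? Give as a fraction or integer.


MSE = (1/5) * ((20-11)^2=81 + (16-8)^2=64 + (7-4)^2=9 + (12-8)^2=16 + (10-23)^2=169). Sum = 339. MSE = 339/5.

339/5


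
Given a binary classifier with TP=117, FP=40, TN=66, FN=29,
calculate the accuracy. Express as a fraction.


Accuracy = (TP + TN) / (TP + TN + FP + FN) = (117 + 66) / 252 = 61/84.

61/84


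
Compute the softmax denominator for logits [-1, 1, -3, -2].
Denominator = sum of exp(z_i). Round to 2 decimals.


Denom = e^-1=0.3679 + e^1=2.7183 + e^-3=0.0498 + e^-2=0.1353. Sum = 3.2713, which rounds to 3.27.

3.27


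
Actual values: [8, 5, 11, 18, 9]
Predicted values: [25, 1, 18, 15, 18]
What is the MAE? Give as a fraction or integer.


MAE = (1/5) * (|8-25|=17 + |5-1|=4 + |11-18|=7 + |18-15|=3 + |9-18|=9). Sum = 40. MAE = 8.

8


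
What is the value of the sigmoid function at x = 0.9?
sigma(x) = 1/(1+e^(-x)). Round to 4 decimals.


sigma(0.9) = 1/(1+e^(-0.9)) = 1/(1+0.406570) = 1/1.406570 = 0.7109.

0.7109


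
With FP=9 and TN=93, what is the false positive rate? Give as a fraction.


FPR = FP / (FP + TN) = 9 / 102 = 3/34.

3/34


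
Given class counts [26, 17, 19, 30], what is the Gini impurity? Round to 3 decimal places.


Total = 92. Proportions: 26/92, 17/92, 19/92, 30/92. sum(p_i^2) = 0.2630. Gini = 1 - 0.2630 = 0.7370, which rounds to 0.737.

0.737


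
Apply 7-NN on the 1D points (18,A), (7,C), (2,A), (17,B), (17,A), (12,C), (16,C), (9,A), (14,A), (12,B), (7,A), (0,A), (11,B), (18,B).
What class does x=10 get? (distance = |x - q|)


Distances: |18-10|=8, |7-10|=3, |2-10|=8, |17-10|=7, |17-10|=7, |12-10|=2, |16-10|=6, |9-10|=1, |14-10|=4, |12-10|=2, |7-10|=3, |0-10|=10, |11-10|=1, |18-10|=8. 7 nearest: (9,A), (11,B), (12,B), (12,C), (7,A), (7,C), (14,A). Counts: {'A': 3, 'B': 2, 'C': 2}. Majority class: A.

A


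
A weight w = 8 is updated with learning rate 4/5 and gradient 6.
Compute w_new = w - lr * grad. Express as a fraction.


w_new = 8 - 4/5 * 6 = 8 - 24/5 = 16/5.

16/5


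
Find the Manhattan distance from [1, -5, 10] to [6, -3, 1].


d = sum of absolute differences: |1-6|=5 + |-5--3|=2 + |10-1|=9 = 16.

16


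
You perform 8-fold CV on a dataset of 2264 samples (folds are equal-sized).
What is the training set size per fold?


Each validation fold has 2264/8 = 283 samples. Training set = 2264 - 283 = 1981.

1981


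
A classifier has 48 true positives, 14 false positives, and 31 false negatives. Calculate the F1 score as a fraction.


Precision = 48/62 = 24/31. Recall = 48/79 = 48/79. F1 = 2*P*R/(P+R) = 32/47.

32/47


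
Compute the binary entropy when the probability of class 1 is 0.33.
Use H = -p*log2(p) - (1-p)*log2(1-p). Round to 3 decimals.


H = -0.33*log2(0.33) - 0.67*log2(0.67) = 0.915.

0.915


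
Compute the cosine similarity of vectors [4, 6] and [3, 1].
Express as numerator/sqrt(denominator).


dot = 18. |a|^2 = 52, |b|^2 = 10. cos = 18/sqrt(520).

18/sqrt(520)


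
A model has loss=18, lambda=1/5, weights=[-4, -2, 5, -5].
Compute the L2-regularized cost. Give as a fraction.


L2 sq norm = sum(w^2) = 70. J = 18 + 1/5 * 70 = 32.

32


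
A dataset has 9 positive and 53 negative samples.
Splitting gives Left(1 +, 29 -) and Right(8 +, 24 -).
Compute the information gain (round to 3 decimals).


H(parent) = 0.5976. H(left) = 0.2108, H(right) = 0.8113. Weighted = (30/62)*0.2108 + (32/62)*0.8113 = 0.5207. IG = 0.5976 - 0.5207 = 0.0769, which rounds to 0.077.

0.077


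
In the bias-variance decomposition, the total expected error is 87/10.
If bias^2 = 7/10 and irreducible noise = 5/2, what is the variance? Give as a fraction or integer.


Total error = bias^2 + variance + irreducible noise. So variance = 87/10 - 7/10 - 5/2 = 11/2.

11/2


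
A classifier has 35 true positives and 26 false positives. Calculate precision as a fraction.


Precision = TP / (TP + FP) = 35 / 61 = 35/61.

35/61


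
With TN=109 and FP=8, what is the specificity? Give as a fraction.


Specificity = TN / (TN + FP) = 109 / 117 = 109/117.

109/117


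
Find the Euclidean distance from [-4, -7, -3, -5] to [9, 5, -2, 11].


d = sqrt(sum of squared differences). (-4-9)^2=169, (-7-5)^2=144, (-3--2)^2=1, (-5-11)^2=256. Sum = 570.

sqrt(570)


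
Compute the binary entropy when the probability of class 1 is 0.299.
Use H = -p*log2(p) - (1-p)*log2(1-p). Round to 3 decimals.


H = -0.299*log2(0.299) - 0.701*log2(0.701) = 0.880.

0.880


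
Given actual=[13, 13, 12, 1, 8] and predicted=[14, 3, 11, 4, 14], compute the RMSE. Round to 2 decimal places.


MSE = 29.4000. RMSE = sqrt(29.4000) = 5.42.

5.42


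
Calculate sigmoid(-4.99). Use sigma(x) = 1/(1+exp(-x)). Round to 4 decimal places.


sigma(-4.99) = 1/(1+e^(4.99)) = 1/(1+146.936423) = 1/147.936423 = 0.0068.

0.0068


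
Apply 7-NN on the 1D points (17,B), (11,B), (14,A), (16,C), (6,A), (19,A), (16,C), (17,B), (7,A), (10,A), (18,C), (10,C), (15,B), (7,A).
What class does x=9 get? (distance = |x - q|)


Distances: |17-9|=8, |11-9|=2, |14-9|=5, |16-9|=7, |6-9|=3, |19-9|=10, |16-9|=7, |17-9|=8, |7-9|=2, |10-9|=1, |18-9|=9, |10-9|=1, |15-9|=6, |7-9|=2. 7 nearest: (10,A), (10,C), (7,A), (7,A), (11,B), (6,A), (14,A). Counts: {'A': 5, 'C': 1, 'B': 1}. Majority class: A.

A


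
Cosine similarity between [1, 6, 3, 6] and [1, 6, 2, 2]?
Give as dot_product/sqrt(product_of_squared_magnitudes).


dot = 55. |a|^2 = 82, |b|^2 = 45. cos = 55/sqrt(3690).

55/sqrt(3690)


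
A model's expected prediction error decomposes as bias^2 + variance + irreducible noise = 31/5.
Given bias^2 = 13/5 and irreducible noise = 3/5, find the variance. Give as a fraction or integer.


Total error = bias^2 + variance + irreducible noise. So variance = 31/5 - 13/5 - 3/5 = 3.

3


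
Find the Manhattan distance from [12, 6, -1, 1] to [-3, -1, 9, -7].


d = sum of absolute differences: |12--3|=15 + |6--1|=7 + |-1-9|=10 + |1--7|=8 = 40.

40


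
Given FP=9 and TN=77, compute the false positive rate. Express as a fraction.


FPR = FP / (FP + TN) = 9 / 86 = 9/86.

9/86


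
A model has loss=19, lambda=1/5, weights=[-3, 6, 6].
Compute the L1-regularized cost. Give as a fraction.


L1 norm = sum(|w|) = 15. J = 19 + 1/5 * 15 = 22.

22


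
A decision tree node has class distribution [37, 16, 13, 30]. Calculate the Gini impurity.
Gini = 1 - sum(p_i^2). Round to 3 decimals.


Total = 96. Proportions: 37/96, 16/96, 13/96, 30/96. sum(p_i^2) = 0.2923. Gini = 1 - 0.2923 = 0.7077, which rounds to 0.708.

0.708


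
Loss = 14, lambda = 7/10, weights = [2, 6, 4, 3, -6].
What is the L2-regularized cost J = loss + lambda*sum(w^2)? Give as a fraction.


L2 sq norm = sum(w^2) = 101. J = 14 + 7/10 * 101 = 847/10.

847/10


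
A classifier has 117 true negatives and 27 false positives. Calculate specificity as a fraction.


Specificity = TN / (TN + FP) = 117 / 144 = 13/16.

13/16


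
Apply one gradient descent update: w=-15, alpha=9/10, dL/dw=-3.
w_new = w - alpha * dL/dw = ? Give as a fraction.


w_new = -15 - 9/10 * -3 = -15 - -27/10 = -123/10.

-123/10


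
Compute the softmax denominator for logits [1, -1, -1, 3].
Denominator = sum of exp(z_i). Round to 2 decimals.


Denom = e^1=2.7183 + e^-1=0.3679 + e^-1=0.3679 + e^3=20.0855. Sum = 23.5396, which rounds to 23.54.

23.54


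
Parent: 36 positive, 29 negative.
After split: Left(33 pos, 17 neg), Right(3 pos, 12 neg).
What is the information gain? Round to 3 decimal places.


H(parent) = 0.9916. H(left) = 0.9248, H(right) = 0.7219. Weighted = (50/65)*0.9248 + (15/65)*0.7219 = 0.8780. IG = 0.9916 - 0.8780 = 0.1136, which rounds to 0.114.

0.114


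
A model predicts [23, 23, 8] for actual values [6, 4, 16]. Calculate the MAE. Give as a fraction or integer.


MAE = (1/3) * (|6-23|=17 + |4-23|=19 + |16-8|=8). Sum = 44. MAE = 44/3.

44/3


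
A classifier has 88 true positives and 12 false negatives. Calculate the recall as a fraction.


Recall = TP / (TP + FN) = 88 / 100 = 22/25.

22/25


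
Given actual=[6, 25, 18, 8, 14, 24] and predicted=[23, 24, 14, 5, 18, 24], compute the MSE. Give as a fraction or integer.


MSE = (1/6) * ((6-23)^2=289 + (25-24)^2=1 + (18-14)^2=16 + (8-5)^2=9 + (14-18)^2=16 + (24-24)^2=0). Sum = 331. MSE = 331/6.

331/6


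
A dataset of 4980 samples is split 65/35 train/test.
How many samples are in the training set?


Test set = 4980 * 35% = 1743. Training set = 4980 - 1743 = 3237.

3237


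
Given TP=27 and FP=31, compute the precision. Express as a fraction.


Precision = TP / (TP + FP) = 27 / 58 = 27/58.

27/58


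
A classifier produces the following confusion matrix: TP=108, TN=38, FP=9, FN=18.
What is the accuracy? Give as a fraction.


Accuracy = (TP + TN) / (TP + TN + FP + FN) = (108 + 38) / 173 = 146/173.

146/173


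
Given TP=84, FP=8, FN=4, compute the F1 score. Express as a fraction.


Precision = 84/92 = 21/23. Recall = 84/88 = 21/22. F1 = 2*P*R/(P+R) = 14/15.

14/15


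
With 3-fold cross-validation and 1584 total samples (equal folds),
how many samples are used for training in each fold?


Each validation fold has 1584/3 = 528 samples. Training set = 1584 - 528 = 1056.

1056


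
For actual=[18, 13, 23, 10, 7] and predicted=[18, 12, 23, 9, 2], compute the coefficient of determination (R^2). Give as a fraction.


Mean(y) = 71/5. SS_res = 27. SS_tot = 814/5. R^2 = 1 - 27/(814/5) = 679/814.

679/814


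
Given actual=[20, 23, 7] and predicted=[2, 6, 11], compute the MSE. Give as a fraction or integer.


MSE = (1/3) * ((20-2)^2=324 + (23-6)^2=289 + (7-11)^2=16). Sum = 629. MSE = 629/3.

629/3


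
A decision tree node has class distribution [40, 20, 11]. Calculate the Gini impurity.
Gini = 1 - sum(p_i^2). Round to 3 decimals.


Total = 71. Proportions: 40/71, 20/71, 11/71. sum(p_i^2) = 0.4207. Gini = 1 - 0.4207 = 0.5793, which rounds to 0.579.

0.579


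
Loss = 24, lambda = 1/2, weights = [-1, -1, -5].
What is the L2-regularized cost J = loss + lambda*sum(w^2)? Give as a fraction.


L2 sq norm = sum(w^2) = 27. J = 24 + 1/2 * 27 = 75/2.

75/2


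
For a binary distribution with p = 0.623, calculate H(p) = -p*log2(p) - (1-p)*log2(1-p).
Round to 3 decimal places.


H = -0.623*log2(0.623) - 0.377*log2(0.377) = 0.956.

0.956


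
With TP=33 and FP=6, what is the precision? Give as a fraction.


Precision = TP / (TP + FP) = 33 / 39 = 11/13.

11/13


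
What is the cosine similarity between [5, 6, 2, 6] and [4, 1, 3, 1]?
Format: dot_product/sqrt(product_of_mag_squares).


dot = 38. |a|^2 = 101, |b|^2 = 27. cos = 38/sqrt(2727).

38/sqrt(2727)


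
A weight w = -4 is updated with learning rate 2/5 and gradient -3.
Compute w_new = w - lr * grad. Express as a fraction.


w_new = -4 - 2/5 * -3 = -4 - -6/5 = -14/5.

-14/5


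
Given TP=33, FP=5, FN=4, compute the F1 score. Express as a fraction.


Precision = 33/38 = 33/38. Recall = 33/37 = 33/37. F1 = 2*P*R/(P+R) = 22/25.

22/25


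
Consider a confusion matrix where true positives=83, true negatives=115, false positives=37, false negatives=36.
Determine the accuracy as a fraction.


Accuracy = (TP + TN) / (TP + TN + FP + FN) = (83 + 115) / 271 = 198/271.

198/271


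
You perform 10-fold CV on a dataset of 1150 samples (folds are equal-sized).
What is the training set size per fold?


Each validation fold has 1150/10 = 115 samples. Training set = 1150 - 115 = 1035.

1035


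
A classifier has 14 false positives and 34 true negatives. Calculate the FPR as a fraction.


FPR = FP / (FP + TN) = 14 / 48 = 7/24.

7/24


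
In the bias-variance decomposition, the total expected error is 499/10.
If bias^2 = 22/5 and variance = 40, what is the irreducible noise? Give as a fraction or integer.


Total error = bias^2 + variance + irreducible noise. So irreducible noise = 499/10 - 22/5 - 40 = 11/2.

11/2


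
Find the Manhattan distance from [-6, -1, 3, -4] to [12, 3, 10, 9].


d = sum of absolute differences: |-6-12|=18 + |-1-3|=4 + |3-10|=7 + |-4-9|=13 = 42.

42


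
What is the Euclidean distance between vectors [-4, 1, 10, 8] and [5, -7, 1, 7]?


d = sqrt(sum of squared differences). (-4-5)^2=81, (1--7)^2=64, (10-1)^2=81, (8-7)^2=1. Sum = 227.

sqrt(227)


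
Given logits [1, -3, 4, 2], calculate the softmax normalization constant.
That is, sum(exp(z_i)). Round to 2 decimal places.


Denom = e^1=2.7183 + e^-3=0.0498 + e^4=54.5982 + e^2=7.3891. Sum = 64.7554, which rounds to 64.76.

64.76


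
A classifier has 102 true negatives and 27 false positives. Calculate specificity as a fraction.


Specificity = TN / (TN + FP) = 102 / 129 = 34/43.

34/43


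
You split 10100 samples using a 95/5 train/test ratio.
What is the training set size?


Test set = 10100 * 5% = 505. Training set = 10100 - 505 = 9595.

9595


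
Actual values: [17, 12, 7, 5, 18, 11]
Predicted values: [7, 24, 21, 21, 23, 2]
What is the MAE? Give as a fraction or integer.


MAE = (1/6) * (|17-7|=10 + |12-24|=12 + |7-21|=14 + |5-21|=16 + |18-23|=5 + |11-2|=9). Sum = 66. MAE = 11.

11


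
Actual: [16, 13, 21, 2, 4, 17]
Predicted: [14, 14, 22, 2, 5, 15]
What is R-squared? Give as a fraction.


Mean(y) = 73/6. SS_res = 11. SS_tot = 1721/6. R^2 = 1 - 11/(1721/6) = 1655/1721.

1655/1721


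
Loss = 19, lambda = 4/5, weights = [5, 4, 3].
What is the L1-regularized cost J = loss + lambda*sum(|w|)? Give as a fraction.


L1 norm = sum(|w|) = 12. J = 19 + 4/5 * 12 = 143/5.

143/5


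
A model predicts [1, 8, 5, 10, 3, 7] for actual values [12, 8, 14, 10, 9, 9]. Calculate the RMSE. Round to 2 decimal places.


MSE = 40.3333. RMSE = sqrt(40.3333) = 6.35.

6.35


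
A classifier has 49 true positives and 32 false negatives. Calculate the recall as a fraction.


Recall = TP / (TP + FN) = 49 / 81 = 49/81.

49/81


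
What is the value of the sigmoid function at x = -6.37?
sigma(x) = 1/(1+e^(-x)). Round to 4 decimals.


sigma(-6.37) = 1/(1+e^(6.37)) = 1/(1+584.057829) = 1/585.057829 = 0.0017.

0.0017


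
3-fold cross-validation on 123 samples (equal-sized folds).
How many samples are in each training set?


Each validation fold has 123/3 = 41 samples. Training set = 123 - 41 = 82.

82


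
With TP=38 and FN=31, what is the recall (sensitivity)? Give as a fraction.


Recall = TP / (TP + FN) = 38 / 69 = 38/69.

38/69


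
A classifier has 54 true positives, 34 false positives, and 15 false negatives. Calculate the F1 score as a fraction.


Precision = 54/88 = 27/44. Recall = 54/69 = 18/23. F1 = 2*P*R/(P+R) = 108/157.

108/157


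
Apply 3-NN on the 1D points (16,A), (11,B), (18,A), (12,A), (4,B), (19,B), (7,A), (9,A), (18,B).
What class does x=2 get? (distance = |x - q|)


Distances: |16-2|=14, |11-2|=9, |18-2|=16, |12-2|=10, |4-2|=2, |19-2|=17, |7-2|=5, |9-2|=7, |18-2|=16. 3 nearest: (4,B), (7,A), (9,A). Counts: {'B': 1, 'A': 2}. Majority class: A.

A


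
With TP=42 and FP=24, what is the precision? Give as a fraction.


Precision = TP / (TP + FP) = 42 / 66 = 7/11.

7/11


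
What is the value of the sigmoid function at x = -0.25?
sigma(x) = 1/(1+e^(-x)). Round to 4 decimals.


sigma(-0.25) = 1/(1+e^(0.25)) = 1/(1+1.284025) = 1/2.284025 = 0.4378.

0.4378


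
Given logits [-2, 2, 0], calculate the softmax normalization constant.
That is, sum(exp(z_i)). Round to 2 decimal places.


Denom = e^-2=0.1353 + e^2=7.3891 + e^0=1.0000. Sum = 8.5244, which rounds to 8.52.

8.52


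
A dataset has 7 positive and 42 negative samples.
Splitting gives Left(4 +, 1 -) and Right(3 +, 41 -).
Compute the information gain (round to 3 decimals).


H(parent) = 0.5917. H(left) = 0.7219, H(right) = 0.3591. Weighted = (5/49)*0.7219 + (44/49)*0.3591 = 0.3961. IG = 0.5917 - 0.3961 = 0.1956, which rounds to 0.196.

0.196


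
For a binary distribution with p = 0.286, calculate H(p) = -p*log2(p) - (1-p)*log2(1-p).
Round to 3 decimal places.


H = -0.286*log2(0.286) - 0.714*log2(0.714) = 0.863.

0.863


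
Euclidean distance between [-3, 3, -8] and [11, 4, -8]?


d = sqrt(sum of squared differences). (-3-11)^2=196, (3-4)^2=1, (-8--8)^2=0. Sum = 197.

sqrt(197)


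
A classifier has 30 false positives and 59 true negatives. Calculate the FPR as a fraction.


FPR = FP / (FP + TN) = 30 / 89 = 30/89.

30/89


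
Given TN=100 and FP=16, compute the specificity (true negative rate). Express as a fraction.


Specificity = TN / (TN + FP) = 100 / 116 = 25/29.

25/29


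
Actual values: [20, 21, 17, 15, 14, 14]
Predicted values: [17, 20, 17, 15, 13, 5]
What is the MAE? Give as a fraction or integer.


MAE = (1/6) * (|20-17|=3 + |21-20|=1 + |17-17|=0 + |15-15|=0 + |14-13|=1 + |14-5|=9). Sum = 14. MAE = 7/3.

7/3


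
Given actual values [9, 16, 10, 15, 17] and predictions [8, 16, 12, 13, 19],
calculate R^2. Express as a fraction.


Mean(y) = 67/5. SS_res = 13. SS_tot = 266/5. R^2 = 1 - 13/(266/5) = 201/266.

201/266


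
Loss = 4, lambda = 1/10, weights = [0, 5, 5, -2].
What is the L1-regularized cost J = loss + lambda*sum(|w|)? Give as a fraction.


L1 norm = sum(|w|) = 12. J = 4 + 1/10 * 12 = 26/5.

26/5


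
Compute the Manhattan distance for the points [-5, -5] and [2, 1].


d = sum of absolute differences: |-5-2|=7 + |-5-1|=6 = 13.

13


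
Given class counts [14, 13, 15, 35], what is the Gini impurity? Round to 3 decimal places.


Total = 77. Proportions: 14/77, 13/77, 15/77, 35/77. sum(p_i^2) = 0.3061. Gini = 1 - 0.3061 = 0.6939, which rounds to 0.694.

0.694


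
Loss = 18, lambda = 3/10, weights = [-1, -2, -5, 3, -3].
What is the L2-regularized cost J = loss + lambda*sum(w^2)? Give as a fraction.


L2 sq norm = sum(w^2) = 48. J = 18 + 3/10 * 48 = 162/5.

162/5


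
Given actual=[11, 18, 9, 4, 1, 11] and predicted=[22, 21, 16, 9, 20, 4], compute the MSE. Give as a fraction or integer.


MSE = (1/6) * ((11-22)^2=121 + (18-21)^2=9 + (9-16)^2=49 + (4-9)^2=25 + (1-20)^2=361 + (11-4)^2=49). Sum = 614. MSE = 307/3.

307/3


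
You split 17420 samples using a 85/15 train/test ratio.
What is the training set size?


Test set = 17420 * 15% = 2613. Training set = 17420 - 2613 = 14807.

14807


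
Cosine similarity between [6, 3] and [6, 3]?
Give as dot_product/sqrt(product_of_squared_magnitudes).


dot = 45. |a|^2 = 45, |b|^2 = 45. cos = 45/sqrt(2025).

45/sqrt(2025)


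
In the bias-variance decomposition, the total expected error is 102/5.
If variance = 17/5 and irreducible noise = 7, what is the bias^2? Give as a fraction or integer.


Total error = bias^2 + variance + irreducible noise. So bias^2 = 102/5 - 17/5 - 7 = 10.

10


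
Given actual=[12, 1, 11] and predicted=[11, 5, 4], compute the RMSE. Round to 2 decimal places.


MSE = 22.0000. RMSE = sqrt(22.0000) = 4.69.

4.69


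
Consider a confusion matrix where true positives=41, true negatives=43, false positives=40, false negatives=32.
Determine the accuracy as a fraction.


Accuracy = (TP + TN) / (TP + TN + FP + FN) = (41 + 43) / 156 = 7/13.

7/13


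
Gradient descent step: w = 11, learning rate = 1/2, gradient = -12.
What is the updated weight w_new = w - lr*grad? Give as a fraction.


w_new = 11 - 1/2 * -12 = 11 - -6 = 17.

17


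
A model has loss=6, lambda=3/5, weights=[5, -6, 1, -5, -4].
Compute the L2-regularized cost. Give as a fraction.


L2 sq norm = sum(w^2) = 103. J = 6 + 3/5 * 103 = 339/5.

339/5


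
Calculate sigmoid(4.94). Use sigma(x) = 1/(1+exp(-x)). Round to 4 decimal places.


sigma(4.94) = 1/(1+e^(-4.94)) = 1/(1+0.007155) = 1/1.007155 = 0.9929.

0.9929


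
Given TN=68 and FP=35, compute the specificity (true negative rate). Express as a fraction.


Specificity = TN / (TN + FP) = 68 / 103 = 68/103.

68/103


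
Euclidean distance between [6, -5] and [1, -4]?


d = sqrt(sum of squared differences). (6-1)^2=25, (-5--4)^2=1. Sum = 26.

sqrt(26)


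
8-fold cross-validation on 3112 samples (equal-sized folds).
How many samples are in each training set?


Each validation fold has 3112/8 = 389 samples. Training set = 3112 - 389 = 2723.

2723


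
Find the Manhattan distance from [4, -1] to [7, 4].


d = sum of absolute differences: |4-7|=3 + |-1-4|=5 = 8.

8


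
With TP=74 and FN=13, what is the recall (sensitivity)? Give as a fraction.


Recall = TP / (TP + FN) = 74 / 87 = 74/87.

74/87


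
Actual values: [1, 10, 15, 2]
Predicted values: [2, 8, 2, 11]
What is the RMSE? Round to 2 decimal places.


MSE = 63.7500. RMSE = sqrt(63.7500) = 7.98.

7.98


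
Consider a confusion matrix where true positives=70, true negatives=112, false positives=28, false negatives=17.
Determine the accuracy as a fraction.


Accuracy = (TP + TN) / (TP + TN + FP + FN) = (70 + 112) / 227 = 182/227.

182/227


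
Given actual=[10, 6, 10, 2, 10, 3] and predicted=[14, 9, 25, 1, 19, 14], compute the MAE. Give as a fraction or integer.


MAE = (1/6) * (|10-14|=4 + |6-9|=3 + |10-25|=15 + |2-1|=1 + |10-19|=9 + |3-14|=11). Sum = 43. MAE = 43/6.

43/6


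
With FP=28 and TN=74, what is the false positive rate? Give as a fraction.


FPR = FP / (FP + TN) = 28 / 102 = 14/51.

14/51


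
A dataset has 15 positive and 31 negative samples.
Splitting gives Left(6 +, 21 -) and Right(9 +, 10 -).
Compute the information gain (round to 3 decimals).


H(parent) = 0.9109. H(left) = 0.7642, H(right) = 0.9980. Weighted = (27/46)*0.7642 + (19/46)*0.9980 = 0.8608. IG = 0.9109 - 0.8608 = 0.0501, which rounds to 0.050.

0.050


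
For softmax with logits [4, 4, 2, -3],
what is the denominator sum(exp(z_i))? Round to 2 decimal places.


Denom = e^4=54.5982 + e^4=54.5982 + e^2=7.3891 + e^-3=0.0498. Sum = 116.6353, which rounds to 116.64.

116.64
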